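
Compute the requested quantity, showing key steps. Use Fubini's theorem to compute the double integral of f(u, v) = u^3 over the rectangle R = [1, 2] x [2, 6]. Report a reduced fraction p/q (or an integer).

f(u, v) is a tensor product of a function of u and a function of v, and both factors are bounded continuous (hence Lebesgue integrable) on the rectangle, so Fubini's theorem applies:
  integral_R f d(m x m) = (integral_a1^b1 u^3 du) * (integral_a2^b2 1 dv).
Inner integral in u: integral_{1}^{2} u^3 du = (2^4 - 1^4)/4
  = 15/4.
Inner integral in v: integral_{2}^{6} 1 dv = (6^1 - 2^1)/1
  = 4.
Product: (15/4) * (4) = 15.

15


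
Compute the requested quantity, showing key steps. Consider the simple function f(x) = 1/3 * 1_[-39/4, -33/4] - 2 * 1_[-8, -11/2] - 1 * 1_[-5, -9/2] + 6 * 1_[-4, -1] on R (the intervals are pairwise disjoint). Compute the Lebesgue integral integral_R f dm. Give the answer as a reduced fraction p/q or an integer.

For a simple function f = sum_i c_i * 1_{A_i} with disjoint A_i,
  integral f dm = sum_i c_i * m(A_i).
Lengths of the A_i:
  m(A_1) = -33/4 - (-39/4) = 3/2.
  m(A_2) = -11/2 - (-8) = 5/2.
  m(A_3) = -9/2 - (-5) = 1/2.
  m(A_4) = -1 - (-4) = 3.
Contributions c_i * m(A_i):
  (1/3) * (3/2) = 1/2.
  (-2) * (5/2) = -5.
  (-1) * (1/2) = -1/2.
  (6) * (3) = 18.
Total: 1/2 - 5 - 1/2 + 18 = 13.

13


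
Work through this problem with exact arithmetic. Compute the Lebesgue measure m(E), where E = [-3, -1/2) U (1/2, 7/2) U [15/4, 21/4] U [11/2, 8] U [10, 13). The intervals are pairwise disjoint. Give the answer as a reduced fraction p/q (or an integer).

For pairwise disjoint intervals, m(union_i I_i) = sum_i m(I_i),
and m is invariant under swapping open/closed endpoints (single points have measure 0).
So m(E) = sum_i (b_i - a_i).
  I_1 has length -1/2 - (-3) = 5/2.
  I_2 has length 7/2 - 1/2 = 3.
  I_3 has length 21/4 - 15/4 = 3/2.
  I_4 has length 8 - 11/2 = 5/2.
  I_5 has length 13 - 10 = 3.
Summing:
  m(E) = 5/2 + 3 + 3/2 + 5/2 + 3 = 25/2.

25/2


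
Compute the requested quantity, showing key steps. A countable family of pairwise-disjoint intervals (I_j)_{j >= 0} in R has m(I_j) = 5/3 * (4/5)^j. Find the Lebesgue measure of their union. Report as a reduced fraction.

By countable additivity of the Lebesgue measure on pairwise disjoint measurable sets,
  m(union_{j >= 0} I_j) = sum_{j >= 0} m(I_j) = sum_{j >= 0} a * r^j,
  with a = 5/3 and r = 4/5.
Since 0 < r = 4/5 < 1, the geometric series converges:
  sum_{j >= 0} a * r^j = a / (1 - r).
  = 5/3 / (1 - 4/5)
  = 5/3 / (1/5)
  = 25/3.

25/3


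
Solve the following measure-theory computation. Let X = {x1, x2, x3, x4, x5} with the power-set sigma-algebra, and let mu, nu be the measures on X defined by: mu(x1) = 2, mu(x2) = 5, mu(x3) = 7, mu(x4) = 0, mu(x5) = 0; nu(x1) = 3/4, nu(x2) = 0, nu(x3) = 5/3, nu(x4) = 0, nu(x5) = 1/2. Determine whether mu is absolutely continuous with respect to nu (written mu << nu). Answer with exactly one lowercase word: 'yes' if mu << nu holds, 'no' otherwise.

mu << nu means: every nu-null measurable set is also mu-null; equivalently, for every atom x, if nu({x}) = 0 then mu({x}) = 0.
Checking each atom:
  x1: nu = 3/4 > 0 -> no constraint.
  x2: nu = 0, mu = 5 > 0 -> violates mu << nu.
  x3: nu = 5/3 > 0 -> no constraint.
  x4: nu = 0, mu = 0 -> consistent with mu << nu.
  x5: nu = 1/2 > 0 -> no constraint.
The atom(s) x2 violate the condition (nu = 0 but mu > 0). Therefore mu is NOT absolutely continuous w.r.t. nu.

no


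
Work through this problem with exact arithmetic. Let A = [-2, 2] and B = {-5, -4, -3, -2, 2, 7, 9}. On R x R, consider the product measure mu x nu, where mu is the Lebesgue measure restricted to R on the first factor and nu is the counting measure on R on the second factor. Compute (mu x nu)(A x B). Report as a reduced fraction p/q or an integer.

For a measurable rectangle A x B, the product measure satisfies
  (mu x nu)(A x B) = mu(A) * nu(B).
  mu(A) = 4.
  nu(B) = 7.
  (mu x nu)(A x B) = 4 * 7 = 28.

28


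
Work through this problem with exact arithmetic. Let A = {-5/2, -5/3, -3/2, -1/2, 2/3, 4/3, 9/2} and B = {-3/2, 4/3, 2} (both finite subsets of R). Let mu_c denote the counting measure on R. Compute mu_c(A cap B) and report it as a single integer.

Counting measure on a finite set equals cardinality. mu_c(A cap B) = |A cap B| (elements appearing in both).
Enumerating the elements of A that also lie in B gives 2 element(s).
So mu_c(A cap B) = 2.

2


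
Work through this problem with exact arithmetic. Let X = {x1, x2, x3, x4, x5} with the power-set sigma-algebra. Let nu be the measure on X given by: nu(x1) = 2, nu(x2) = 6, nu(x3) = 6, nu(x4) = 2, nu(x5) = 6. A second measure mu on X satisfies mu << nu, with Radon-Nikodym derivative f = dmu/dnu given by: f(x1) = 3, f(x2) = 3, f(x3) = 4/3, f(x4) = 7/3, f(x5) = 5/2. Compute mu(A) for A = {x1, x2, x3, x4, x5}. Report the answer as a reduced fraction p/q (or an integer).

By the defining property of the Radon-Nikodym derivative, for every measurable set A,
  mu(A) = integral_A f dnu.
Since nu is a discrete measure concentrated on the atoms of X, the integral over A reduces to the sum
  mu(A) = sum_{x in A} f(x) * nu({x}).
Computing each term:
  x1: f(x1) * nu(x1) = 3 * 2 = 6.
  x2: f(x2) * nu(x2) = 3 * 6 = 18.
  x3: f(x3) * nu(x3) = 4/3 * 6 = 8.
  x4: f(x4) * nu(x4) = 7/3 * 2 = 14/3.
  x5: f(x5) * nu(x5) = 5/2 * 6 = 15.
Summing: mu(A) = 6 + 18 + 8 + 14/3 + 15 = 155/3.

155/3


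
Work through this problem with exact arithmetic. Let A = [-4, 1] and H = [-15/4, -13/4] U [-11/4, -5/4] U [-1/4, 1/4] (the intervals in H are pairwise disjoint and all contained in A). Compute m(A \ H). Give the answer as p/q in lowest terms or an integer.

The ambient interval has length m(A) = 1 - (-4) = 5.
Since the holes are disjoint and sit inside A, by finite additivity
  m(H) = sum_i (b_i - a_i), and m(A \ H) = m(A) - m(H).
Computing the hole measures:
  m(H_1) = -13/4 - (-15/4) = 1/2.
  m(H_2) = -5/4 - (-11/4) = 3/2.
  m(H_3) = 1/4 - (-1/4) = 1/2.
Summed: m(H) = 1/2 + 3/2 + 1/2 = 5/2.
So m(A \ H) = 5 - 5/2 = 5/2.

5/2


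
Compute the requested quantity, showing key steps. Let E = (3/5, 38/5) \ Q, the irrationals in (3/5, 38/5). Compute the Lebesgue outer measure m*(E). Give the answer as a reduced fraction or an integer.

The interval I = (3/5, 38/5) has m(I) = 38/5 - 3/5 = 7 (endpoints are measure-zero, so open/closed/half-open agree). Write I = (I cap Q) u (I \ Q). The rationals in I are countable, so m*(I cap Q) = 0 (cover each rational by intervals whose total length is arbitrarily small). By countable subadditivity m*(I) <= m*(I cap Q) + m*(I \ Q), hence m*(I \ Q) >= m(I) = 7. The reverse inequality m*(I \ Q) <= m*(I) = 7 is trivial since (I \ Q) is a subset of I. Therefore m*(I \ Q) = 7.

7


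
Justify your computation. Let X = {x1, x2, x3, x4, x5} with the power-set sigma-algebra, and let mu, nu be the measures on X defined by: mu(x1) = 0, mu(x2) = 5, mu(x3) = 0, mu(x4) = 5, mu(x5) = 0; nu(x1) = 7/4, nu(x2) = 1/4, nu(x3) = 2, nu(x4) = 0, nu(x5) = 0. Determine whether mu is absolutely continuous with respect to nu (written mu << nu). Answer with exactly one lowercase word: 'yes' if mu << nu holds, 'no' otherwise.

mu << nu means: every nu-null measurable set is also mu-null; equivalently, for every atom x, if nu({x}) = 0 then mu({x}) = 0.
Checking each atom:
  x1: nu = 7/4 > 0 -> no constraint.
  x2: nu = 1/4 > 0 -> no constraint.
  x3: nu = 2 > 0 -> no constraint.
  x4: nu = 0, mu = 5 > 0 -> violates mu << nu.
  x5: nu = 0, mu = 0 -> consistent with mu << nu.
The atom(s) x4 violate the condition (nu = 0 but mu > 0). Therefore mu is NOT absolutely continuous w.r.t. nu.

no


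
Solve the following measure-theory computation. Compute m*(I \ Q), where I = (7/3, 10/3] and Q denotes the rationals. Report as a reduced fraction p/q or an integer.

The interval I = (7/3, 10/3] has m(I) = 10/3 - 7/3 = 1 (endpoints are measure-zero, so open/closed/half-open agree). Write I = (I cap Q) u (I \ Q). The rationals in I are countable, so m*(I cap Q) = 0 (cover each rational by intervals whose total length is arbitrarily small). By countable subadditivity m*(I) <= m*(I cap Q) + m*(I \ Q), hence m*(I \ Q) >= m(I) = 1. The reverse inequality m*(I \ Q) <= m*(I) = 1 is trivial since (I \ Q) is a subset of I. Therefore m*(I \ Q) = 1.

1


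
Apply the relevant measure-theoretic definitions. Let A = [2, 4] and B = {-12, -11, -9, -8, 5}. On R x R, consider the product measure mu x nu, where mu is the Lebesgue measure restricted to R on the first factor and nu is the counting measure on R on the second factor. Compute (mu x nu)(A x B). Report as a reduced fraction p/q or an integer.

For a measurable rectangle A x B, the product measure satisfies
  (mu x nu)(A x B) = mu(A) * nu(B).
  mu(A) = 2.
  nu(B) = 5.
  (mu x nu)(A x B) = 2 * 5 = 10.

10


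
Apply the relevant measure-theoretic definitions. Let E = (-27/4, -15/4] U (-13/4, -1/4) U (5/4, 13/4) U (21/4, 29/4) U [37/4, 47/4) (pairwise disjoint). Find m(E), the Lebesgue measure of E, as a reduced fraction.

For pairwise disjoint intervals, m(union_i I_i) = sum_i m(I_i),
and m is invariant under swapping open/closed endpoints (single points have measure 0).
So m(E) = sum_i (b_i - a_i).
  I_1 has length -15/4 - (-27/4) = 3.
  I_2 has length -1/4 - (-13/4) = 3.
  I_3 has length 13/4 - 5/4 = 2.
  I_4 has length 29/4 - 21/4 = 2.
  I_5 has length 47/4 - 37/4 = 5/2.
Summing:
  m(E) = 3 + 3 + 2 + 2 + 5/2 = 25/2.

25/2


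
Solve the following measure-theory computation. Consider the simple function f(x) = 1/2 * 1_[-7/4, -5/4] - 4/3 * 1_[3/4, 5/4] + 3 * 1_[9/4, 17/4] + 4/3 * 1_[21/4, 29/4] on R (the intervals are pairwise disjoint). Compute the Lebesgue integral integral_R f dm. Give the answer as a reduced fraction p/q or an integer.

For a simple function f = sum_i c_i * 1_{A_i} with disjoint A_i,
  integral f dm = sum_i c_i * m(A_i).
Lengths of the A_i:
  m(A_1) = -5/4 - (-7/4) = 1/2.
  m(A_2) = 5/4 - 3/4 = 1/2.
  m(A_3) = 17/4 - 9/4 = 2.
  m(A_4) = 29/4 - 21/4 = 2.
Contributions c_i * m(A_i):
  (1/2) * (1/2) = 1/4.
  (-4/3) * (1/2) = -2/3.
  (3) * (2) = 6.
  (4/3) * (2) = 8/3.
Total: 1/4 - 2/3 + 6 + 8/3 = 33/4.

33/4


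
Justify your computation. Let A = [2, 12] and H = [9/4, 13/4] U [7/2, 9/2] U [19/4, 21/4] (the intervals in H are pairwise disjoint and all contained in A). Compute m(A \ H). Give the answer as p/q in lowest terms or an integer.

The ambient interval has length m(A) = 12 - 2 = 10.
Since the holes are disjoint and sit inside A, by finite additivity
  m(H) = sum_i (b_i - a_i), and m(A \ H) = m(A) - m(H).
Computing the hole measures:
  m(H_1) = 13/4 - 9/4 = 1.
  m(H_2) = 9/2 - 7/2 = 1.
  m(H_3) = 21/4 - 19/4 = 1/2.
Summed: m(H) = 1 + 1 + 1/2 = 5/2.
So m(A \ H) = 10 - 5/2 = 15/2.

15/2


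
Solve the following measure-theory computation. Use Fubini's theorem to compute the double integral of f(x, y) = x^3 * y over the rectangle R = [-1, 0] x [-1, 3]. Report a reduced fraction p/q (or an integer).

f(x, y) is a tensor product of a function of x and a function of y, and both factors are bounded continuous (hence Lebesgue integrable) on the rectangle, so Fubini's theorem applies:
  integral_R f d(m x m) = (integral_a1^b1 x^3 dx) * (integral_a2^b2 y dy).
Inner integral in x: integral_{-1}^{0} x^3 dx = (0^4 - (-1)^4)/4
  = -1/4.
Inner integral in y: integral_{-1}^{3} y dy = (3^2 - (-1)^2)/2
  = 4.
Product: (-1/4) * (4) = -1.

-1


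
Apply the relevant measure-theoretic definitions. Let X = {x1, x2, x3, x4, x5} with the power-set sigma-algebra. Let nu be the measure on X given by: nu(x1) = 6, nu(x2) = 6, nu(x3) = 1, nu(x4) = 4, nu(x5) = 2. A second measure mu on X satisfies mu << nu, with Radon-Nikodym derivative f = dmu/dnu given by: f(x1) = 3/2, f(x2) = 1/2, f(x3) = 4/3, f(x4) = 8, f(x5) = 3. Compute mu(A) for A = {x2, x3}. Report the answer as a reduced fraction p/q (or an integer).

By the defining property of the Radon-Nikodym derivative, for every measurable set A,
  mu(A) = integral_A f dnu.
Since nu is a discrete measure concentrated on the atoms of X, the integral over A reduces to the sum
  mu(A) = sum_{x in A} f(x) * nu({x}).
Computing each term:
  x2: f(x2) * nu(x2) = 1/2 * 6 = 3.
  x3: f(x3) * nu(x3) = 4/3 * 1 = 4/3.
Summing: mu(A) = 3 + 4/3 = 13/3.

13/3


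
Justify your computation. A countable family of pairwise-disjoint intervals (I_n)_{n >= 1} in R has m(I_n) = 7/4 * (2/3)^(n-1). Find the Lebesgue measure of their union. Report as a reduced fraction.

By countable additivity of the Lebesgue measure on pairwise disjoint measurable sets,
  m(union_{n >= 1} I_n) = sum_{n >= 1} m(I_n) = sum_{n >= 1} a * r^(n-1),
  with a = 7/4 and r = 2/3.
Since 0 < r = 2/3 < 1, the geometric series converges:
  sum_{n >= 1} a * r^(n-1) = a / (1 - r).
  = 7/4 / (1 - 2/3)
  = 7/4 / (1/3)
  = 21/4.

21/4


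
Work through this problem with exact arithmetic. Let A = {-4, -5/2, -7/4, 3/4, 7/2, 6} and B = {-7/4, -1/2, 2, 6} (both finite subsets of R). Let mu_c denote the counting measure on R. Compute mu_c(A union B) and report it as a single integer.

Counting measure on a finite set equals cardinality. By inclusion-exclusion, |A union B| = |A| + |B| - |A cap B|.
|A| = 6, |B| = 4, |A cap B| = 2.
So mu_c(A union B) = 6 + 4 - 2 = 8.

8


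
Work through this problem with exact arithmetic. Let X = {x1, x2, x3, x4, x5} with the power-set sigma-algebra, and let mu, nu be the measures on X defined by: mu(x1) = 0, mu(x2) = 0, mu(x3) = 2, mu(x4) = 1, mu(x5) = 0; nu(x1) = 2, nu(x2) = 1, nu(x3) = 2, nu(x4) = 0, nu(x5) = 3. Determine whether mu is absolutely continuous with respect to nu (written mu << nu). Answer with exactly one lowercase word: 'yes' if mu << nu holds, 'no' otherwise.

mu << nu means: every nu-null measurable set is also mu-null; equivalently, for every atom x, if nu({x}) = 0 then mu({x}) = 0.
Checking each atom:
  x1: nu = 2 > 0 -> no constraint.
  x2: nu = 1 > 0 -> no constraint.
  x3: nu = 2 > 0 -> no constraint.
  x4: nu = 0, mu = 1 > 0 -> violates mu << nu.
  x5: nu = 3 > 0 -> no constraint.
The atom(s) x4 violate the condition (nu = 0 but mu > 0). Therefore mu is NOT absolutely continuous w.r.t. nu.

no


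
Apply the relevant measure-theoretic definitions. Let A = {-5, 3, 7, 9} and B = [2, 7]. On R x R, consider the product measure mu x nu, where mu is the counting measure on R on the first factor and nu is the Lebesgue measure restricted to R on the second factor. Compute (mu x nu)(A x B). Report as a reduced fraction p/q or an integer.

For a measurable rectangle A x B, the product measure satisfies
  (mu x nu)(A x B) = mu(A) * nu(B).
  mu(A) = 4.
  nu(B) = 5.
  (mu x nu)(A x B) = 4 * 5 = 20.

20


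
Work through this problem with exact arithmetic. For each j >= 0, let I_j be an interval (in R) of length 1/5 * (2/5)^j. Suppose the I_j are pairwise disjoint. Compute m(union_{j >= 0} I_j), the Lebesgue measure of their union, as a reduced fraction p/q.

By countable additivity of the Lebesgue measure on pairwise disjoint measurable sets,
  m(union_{j >= 0} I_j) = sum_{j >= 0} m(I_j) = sum_{j >= 0} a * r^j,
  with a = 1/5 and r = 2/5.
Since 0 < r = 2/5 < 1, the geometric series converges:
  sum_{j >= 0} a * r^j = a / (1 - r).
  = 1/5 / (1 - 2/5)
  = 1/5 / (3/5)
  = 1/3.

1/3


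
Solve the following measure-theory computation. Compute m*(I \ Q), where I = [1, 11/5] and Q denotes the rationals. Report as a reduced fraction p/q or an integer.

The interval I = [1, 11/5] has m(I) = 11/5 - 1 = 6/5 (endpoints are measure-zero, so open/closed/half-open agree). Write I = (I cap Q) u (I \ Q). The rationals in I are countable, so m*(I cap Q) = 0 (cover each rational by intervals whose total length is arbitrarily small). By countable subadditivity m*(I) <= m*(I cap Q) + m*(I \ Q), hence m*(I \ Q) >= m(I) = 6/5. The reverse inequality m*(I \ Q) <= m*(I) = 6/5 is trivial since (I \ Q) is a subset of I. Therefore m*(I \ Q) = 6/5.

6/5


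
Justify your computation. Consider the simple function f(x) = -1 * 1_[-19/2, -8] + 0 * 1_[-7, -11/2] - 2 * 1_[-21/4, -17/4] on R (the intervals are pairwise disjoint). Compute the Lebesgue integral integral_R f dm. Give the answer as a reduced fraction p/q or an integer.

For a simple function f = sum_i c_i * 1_{A_i} with disjoint A_i,
  integral f dm = sum_i c_i * m(A_i).
Lengths of the A_i:
  m(A_1) = -8 - (-19/2) = 3/2.
  m(A_2) = -11/2 - (-7) = 3/2.
  m(A_3) = -17/4 - (-21/4) = 1.
Contributions c_i * m(A_i):
  (-1) * (3/2) = -3/2.
  (0) * (3/2) = 0.
  (-2) * (1) = -2.
Total: -3/2 + 0 - 2 = -7/2.

-7/2


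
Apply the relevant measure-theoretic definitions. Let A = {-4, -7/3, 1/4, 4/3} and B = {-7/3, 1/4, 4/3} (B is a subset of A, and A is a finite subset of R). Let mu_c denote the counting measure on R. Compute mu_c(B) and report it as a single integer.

Counting measure assigns mu_c(E) = |E| (number of elements) when E is finite.
B has 3 element(s), so mu_c(B) = 3.

3


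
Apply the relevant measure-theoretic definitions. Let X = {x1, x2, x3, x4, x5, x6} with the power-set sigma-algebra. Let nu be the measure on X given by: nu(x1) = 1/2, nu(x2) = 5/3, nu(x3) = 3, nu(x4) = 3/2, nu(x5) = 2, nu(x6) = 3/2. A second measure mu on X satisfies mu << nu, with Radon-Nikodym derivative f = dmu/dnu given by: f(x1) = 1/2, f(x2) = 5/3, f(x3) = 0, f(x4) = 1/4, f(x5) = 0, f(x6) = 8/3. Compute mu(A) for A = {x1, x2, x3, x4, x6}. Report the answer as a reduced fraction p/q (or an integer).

By the defining property of the Radon-Nikodym derivative, for every measurable set A,
  mu(A) = integral_A f dnu.
Since nu is a discrete measure concentrated on the atoms of X, the integral over A reduces to the sum
  mu(A) = sum_{x in A} f(x) * nu({x}).
Computing each term:
  x1: f(x1) * nu(x1) = 1/2 * 1/2 = 1/4.
  x2: f(x2) * nu(x2) = 5/3 * 5/3 = 25/9.
  x3: f(x3) * nu(x3) = 0 * 3 = 0.
  x4: f(x4) * nu(x4) = 1/4 * 3/2 = 3/8.
  x6: f(x6) * nu(x6) = 8/3 * 3/2 = 4.
Summing: mu(A) = 1/4 + 25/9 + 0 + 3/8 + 4 = 533/72.

533/72


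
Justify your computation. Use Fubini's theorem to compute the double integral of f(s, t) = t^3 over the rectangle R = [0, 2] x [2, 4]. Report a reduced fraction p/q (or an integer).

f(s, t) is a tensor product of a function of s and a function of t, and both factors are bounded continuous (hence Lebesgue integrable) on the rectangle, so Fubini's theorem applies:
  integral_R f d(m x m) = (integral_a1^b1 1 ds) * (integral_a2^b2 t^3 dt).
Inner integral in s: integral_{0}^{2} 1 ds = (2^1 - 0^1)/1
  = 2.
Inner integral in t: integral_{2}^{4} t^3 dt = (4^4 - 2^4)/4
  = 60.
Product: (2) * (60) = 120.

120


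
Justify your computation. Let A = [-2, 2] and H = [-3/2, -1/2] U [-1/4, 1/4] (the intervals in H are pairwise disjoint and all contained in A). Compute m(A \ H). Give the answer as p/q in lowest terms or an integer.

The ambient interval has length m(A) = 2 - (-2) = 4.
Since the holes are disjoint and sit inside A, by finite additivity
  m(H) = sum_i (b_i - a_i), and m(A \ H) = m(A) - m(H).
Computing the hole measures:
  m(H_1) = -1/2 - (-3/2) = 1.
  m(H_2) = 1/4 - (-1/4) = 1/2.
Summed: m(H) = 1 + 1/2 = 3/2.
So m(A \ H) = 4 - 3/2 = 5/2.

5/2


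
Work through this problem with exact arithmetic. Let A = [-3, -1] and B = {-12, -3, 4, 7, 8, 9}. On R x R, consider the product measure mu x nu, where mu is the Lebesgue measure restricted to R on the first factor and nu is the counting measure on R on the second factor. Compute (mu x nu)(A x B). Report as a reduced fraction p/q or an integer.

For a measurable rectangle A x B, the product measure satisfies
  (mu x nu)(A x B) = mu(A) * nu(B).
  mu(A) = 2.
  nu(B) = 6.
  (mu x nu)(A x B) = 2 * 6 = 12.

12


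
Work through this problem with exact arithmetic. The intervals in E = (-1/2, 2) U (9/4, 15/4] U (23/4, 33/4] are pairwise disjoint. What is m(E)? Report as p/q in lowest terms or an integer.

For pairwise disjoint intervals, m(union_i I_i) = sum_i m(I_i),
and m is invariant under swapping open/closed endpoints (single points have measure 0).
So m(E) = sum_i (b_i - a_i).
  I_1 has length 2 - (-1/2) = 5/2.
  I_2 has length 15/4 - 9/4 = 3/2.
  I_3 has length 33/4 - 23/4 = 5/2.
Summing:
  m(E) = 5/2 + 3/2 + 5/2 = 13/2.

13/2


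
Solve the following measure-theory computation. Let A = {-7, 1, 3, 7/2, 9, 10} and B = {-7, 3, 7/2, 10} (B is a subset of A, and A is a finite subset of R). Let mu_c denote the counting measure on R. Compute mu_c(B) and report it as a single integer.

Counting measure assigns mu_c(E) = |E| (number of elements) when E is finite.
B has 4 element(s), so mu_c(B) = 4.

4


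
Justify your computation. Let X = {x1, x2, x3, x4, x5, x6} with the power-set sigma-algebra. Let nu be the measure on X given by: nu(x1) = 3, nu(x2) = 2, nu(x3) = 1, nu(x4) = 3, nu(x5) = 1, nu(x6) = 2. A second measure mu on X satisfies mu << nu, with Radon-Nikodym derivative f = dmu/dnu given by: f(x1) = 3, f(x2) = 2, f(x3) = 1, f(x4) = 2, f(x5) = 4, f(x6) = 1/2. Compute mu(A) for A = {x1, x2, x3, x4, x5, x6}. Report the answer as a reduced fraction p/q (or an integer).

By the defining property of the Radon-Nikodym derivative, for every measurable set A,
  mu(A) = integral_A f dnu.
Since nu is a discrete measure concentrated on the atoms of X, the integral over A reduces to the sum
  mu(A) = sum_{x in A} f(x) * nu({x}).
Computing each term:
  x1: f(x1) * nu(x1) = 3 * 3 = 9.
  x2: f(x2) * nu(x2) = 2 * 2 = 4.
  x3: f(x3) * nu(x3) = 1 * 1 = 1.
  x4: f(x4) * nu(x4) = 2 * 3 = 6.
  x5: f(x5) * nu(x5) = 4 * 1 = 4.
  x6: f(x6) * nu(x6) = 1/2 * 2 = 1.
Summing: mu(A) = 9 + 4 + 1 + 6 + 4 + 1 = 25.

25


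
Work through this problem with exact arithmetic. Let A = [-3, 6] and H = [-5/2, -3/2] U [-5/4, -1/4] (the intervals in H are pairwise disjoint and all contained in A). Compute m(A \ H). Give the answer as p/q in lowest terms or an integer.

The ambient interval has length m(A) = 6 - (-3) = 9.
Since the holes are disjoint and sit inside A, by finite additivity
  m(H) = sum_i (b_i - a_i), and m(A \ H) = m(A) - m(H).
Computing the hole measures:
  m(H_1) = -3/2 - (-5/2) = 1.
  m(H_2) = -1/4 - (-5/4) = 1.
Summed: m(H) = 1 + 1 = 2.
So m(A \ H) = 9 - 2 = 7.

7


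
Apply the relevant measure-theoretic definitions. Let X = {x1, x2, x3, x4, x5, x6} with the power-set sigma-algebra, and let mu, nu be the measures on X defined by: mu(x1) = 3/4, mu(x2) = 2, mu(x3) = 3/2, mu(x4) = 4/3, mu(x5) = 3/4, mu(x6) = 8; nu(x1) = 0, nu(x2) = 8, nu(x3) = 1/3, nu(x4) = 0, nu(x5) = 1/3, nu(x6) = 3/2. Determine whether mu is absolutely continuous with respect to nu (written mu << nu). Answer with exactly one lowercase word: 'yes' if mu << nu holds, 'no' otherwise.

mu << nu means: every nu-null measurable set is also mu-null; equivalently, for every atom x, if nu({x}) = 0 then mu({x}) = 0.
Checking each atom:
  x1: nu = 0, mu = 3/4 > 0 -> violates mu << nu.
  x2: nu = 8 > 0 -> no constraint.
  x3: nu = 1/3 > 0 -> no constraint.
  x4: nu = 0, mu = 4/3 > 0 -> violates mu << nu.
  x5: nu = 1/3 > 0 -> no constraint.
  x6: nu = 3/2 > 0 -> no constraint.
The atom(s) x1, x4 violate the condition (nu = 0 but mu > 0). Therefore mu is NOT absolutely continuous w.r.t. nu.

no


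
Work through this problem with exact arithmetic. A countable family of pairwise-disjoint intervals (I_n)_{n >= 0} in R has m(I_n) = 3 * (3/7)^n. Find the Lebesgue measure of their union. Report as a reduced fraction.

By countable additivity of the Lebesgue measure on pairwise disjoint measurable sets,
  m(union_{n >= 0} I_n) = sum_{n >= 0} m(I_n) = sum_{n >= 0} a * r^n,
  with a = 3 and r = 3/7.
Since 0 < r = 3/7 < 1, the geometric series converges:
  sum_{n >= 0} a * r^n = a / (1 - r).
  = 3 / (1 - 3/7)
  = 3 / (4/7)
  = 21/4.

21/4


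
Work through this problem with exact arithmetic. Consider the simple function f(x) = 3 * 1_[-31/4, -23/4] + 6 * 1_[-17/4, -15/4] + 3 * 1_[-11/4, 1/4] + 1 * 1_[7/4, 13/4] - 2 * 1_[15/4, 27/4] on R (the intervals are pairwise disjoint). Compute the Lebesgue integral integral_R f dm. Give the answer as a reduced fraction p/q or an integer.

For a simple function f = sum_i c_i * 1_{A_i} with disjoint A_i,
  integral f dm = sum_i c_i * m(A_i).
Lengths of the A_i:
  m(A_1) = -23/4 - (-31/4) = 2.
  m(A_2) = -15/4 - (-17/4) = 1/2.
  m(A_3) = 1/4 - (-11/4) = 3.
  m(A_4) = 13/4 - 7/4 = 3/2.
  m(A_5) = 27/4 - 15/4 = 3.
Contributions c_i * m(A_i):
  (3) * (2) = 6.
  (6) * (1/2) = 3.
  (3) * (3) = 9.
  (1) * (3/2) = 3/2.
  (-2) * (3) = -6.
Total: 6 + 3 + 9 + 3/2 - 6 = 27/2.

27/2


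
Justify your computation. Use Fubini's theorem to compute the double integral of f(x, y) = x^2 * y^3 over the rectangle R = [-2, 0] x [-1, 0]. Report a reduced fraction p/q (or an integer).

f(x, y) is a tensor product of a function of x and a function of y, and both factors are bounded continuous (hence Lebesgue integrable) on the rectangle, so Fubini's theorem applies:
  integral_R f d(m x m) = (integral_a1^b1 x^2 dx) * (integral_a2^b2 y^3 dy).
Inner integral in x: integral_{-2}^{0} x^2 dx = (0^3 - (-2)^3)/3
  = 8/3.
Inner integral in y: integral_{-1}^{0} y^3 dy = (0^4 - (-1)^4)/4
  = -1/4.
Product: (8/3) * (-1/4) = -2/3.

-2/3


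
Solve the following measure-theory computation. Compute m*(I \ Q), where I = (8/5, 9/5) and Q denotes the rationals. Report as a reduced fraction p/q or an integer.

The interval I = (8/5, 9/5) has m(I) = 9/5 - 8/5 = 1/5 (endpoints are measure-zero, so open/closed/half-open agree). Write I = (I cap Q) u (I \ Q). The rationals in I are countable, so m*(I cap Q) = 0 (cover each rational by intervals whose total length is arbitrarily small). By countable subadditivity m*(I) <= m*(I cap Q) + m*(I \ Q), hence m*(I \ Q) >= m(I) = 1/5. The reverse inequality m*(I \ Q) <= m*(I) = 1/5 is trivial since (I \ Q) is a subset of I. Therefore m*(I \ Q) = 1/5.

1/5


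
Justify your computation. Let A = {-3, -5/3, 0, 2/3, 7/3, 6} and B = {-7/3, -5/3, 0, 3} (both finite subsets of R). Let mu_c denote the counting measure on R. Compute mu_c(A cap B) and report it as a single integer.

Counting measure on a finite set equals cardinality. mu_c(A cap B) = |A cap B| (elements appearing in both).
Enumerating the elements of A that also lie in B gives 2 element(s).
So mu_c(A cap B) = 2.

2


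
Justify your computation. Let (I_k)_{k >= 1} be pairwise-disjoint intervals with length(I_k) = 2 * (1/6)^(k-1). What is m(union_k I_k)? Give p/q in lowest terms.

By countable additivity of the Lebesgue measure on pairwise disjoint measurable sets,
  m(union_{k >= 1} I_k) = sum_{k >= 1} m(I_k) = sum_{k >= 1} a * r^(k-1),
  with a = 2 and r = 1/6.
Since 0 < r = 1/6 < 1, the geometric series converges:
  sum_{k >= 1} a * r^(k-1) = a / (1 - r).
  = 2 / (1 - 1/6)
  = 2 / (5/6)
  = 12/5.

12/5


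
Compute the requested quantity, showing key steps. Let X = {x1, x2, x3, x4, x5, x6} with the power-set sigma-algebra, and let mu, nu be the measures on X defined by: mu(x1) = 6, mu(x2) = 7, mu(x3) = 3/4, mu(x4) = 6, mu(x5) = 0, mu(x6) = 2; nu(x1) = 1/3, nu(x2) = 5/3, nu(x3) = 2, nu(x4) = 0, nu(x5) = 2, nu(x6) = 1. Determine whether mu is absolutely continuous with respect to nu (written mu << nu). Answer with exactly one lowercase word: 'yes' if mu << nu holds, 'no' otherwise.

mu << nu means: every nu-null measurable set is also mu-null; equivalently, for every atom x, if nu({x}) = 0 then mu({x}) = 0.
Checking each atom:
  x1: nu = 1/3 > 0 -> no constraint.
  x2: nu = 5/3 > 0 -> no constraint.
  x3: nu = 2 > 0 -> no constraint.
  x4: nu = 0, mu = 6 > 0 -> violates mu << nu.
  x5: nu = 2 > 0 -> no constraint.
  x6: nu = 1 > 0 -> no constraint.
The atom(s) x4 violate the condition (nu = 0 but mu > 0). Therefore mu is NOT absolutely continuous w.r.t. nu.

no


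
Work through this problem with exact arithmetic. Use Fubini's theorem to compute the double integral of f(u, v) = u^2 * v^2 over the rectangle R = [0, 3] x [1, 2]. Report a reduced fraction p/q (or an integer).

f(u, v) is a tensor product of a function of u and a function of v, and both factors are bounded continuous (hence Lebesgue integrable) on the rectangle, so Fubini's theorem applies:
  integral_R f d(m x m) = (integral_a1^b1 u^2 du) * (integral_a2^b2 v^2 dv).
Inner integral in u: integral_{0}^{3} u^2 du = (3^3 - 0^3)/3
  = 9.
Inner integral in v: integral_{1}^{2} v^2 dv = (2^3 - 1^3)/3
  = 7/3.
Product: (9) * (7/3) = 21.

21


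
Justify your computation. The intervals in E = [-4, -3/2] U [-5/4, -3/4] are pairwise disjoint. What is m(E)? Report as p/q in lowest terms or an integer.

For pairwise disjoint intervals, m(union_i I_i) = sum_i m(I_i),
and m is invariant under swapping open/closed endpoints (single points have measure 0).
So m(E) = sum_i (b_i - a_i).
  I_1 has length -3/2 - (-4) = 5/2.
  I_2 has length -3/4 - (-5/4) = 1/2.
Summing:
  m(E) = 5/2 + 1/2 = 3.

3


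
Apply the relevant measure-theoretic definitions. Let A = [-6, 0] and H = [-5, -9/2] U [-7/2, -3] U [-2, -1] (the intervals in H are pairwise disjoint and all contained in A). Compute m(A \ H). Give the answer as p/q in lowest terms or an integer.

The ambient interval has length m(A) = 0 - (-6) = 6.
Since the holes are disjoint and sit inside A, by finite additivity
  m(H) = sum_i (b_i - a_i), and m(A \ H) = m(A) - m(H).
Computing the hole measures:
  m(H_1) = -9/2 - (-5) = 1/2.
  m(H_2) = -3 - (-7/2) = 1/2.
  m(H_3) = -1 - (-2) = 1.
Summed: m(H) = 1/2 + 1/2 + 1 = 2.
So m(A \ H) = 6 - 2 = 4.

4


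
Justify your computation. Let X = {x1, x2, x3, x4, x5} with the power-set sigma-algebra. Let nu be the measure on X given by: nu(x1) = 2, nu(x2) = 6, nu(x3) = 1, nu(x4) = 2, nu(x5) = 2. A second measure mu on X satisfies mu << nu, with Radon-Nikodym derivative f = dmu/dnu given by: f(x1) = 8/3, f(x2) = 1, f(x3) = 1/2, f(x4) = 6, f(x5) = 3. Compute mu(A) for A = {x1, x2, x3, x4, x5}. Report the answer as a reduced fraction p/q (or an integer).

By the defining property of the Radon-Nikodym derivative, for every measurable set A,
  mu(A) = integral_A f dnu.
Since nu is a discrete measure concentrated on the atoms of X, the integral over A reduces to the sum
  mu(A) = sum_{x in A} f(x) * nu({x}).
Computing each term:
  x1: f(x1) * nu(x1) = 8/3 * 2 = 16/3.
  x2: f(x2) * nu(x2) = 1 * 6 = 6.
  x3: f(x3) * nu(x3) = 1/2 * 1 = 1/2.
  x4: f(x4) * nu(x4) = 6 * 2 = 12.
  x5: f(x5) * nu(x5) = 3 * 2 = 6.
Summing: mu(A) = 16/3 + 6 + 1/2 + 12 + 6 = 179/6.

179/6


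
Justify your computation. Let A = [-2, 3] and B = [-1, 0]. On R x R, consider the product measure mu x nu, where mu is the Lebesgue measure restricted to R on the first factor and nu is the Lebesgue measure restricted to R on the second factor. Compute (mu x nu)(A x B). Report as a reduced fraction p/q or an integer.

For a measurable rectangle A x B, the product measure satisfies
  (mu x nu)(A x B) = mu(A) * nu(B).
  mu(A) = 5.
  nu(B) = 1.
  (mu x nu)(A x B) = 5 * 1 = 5.

5


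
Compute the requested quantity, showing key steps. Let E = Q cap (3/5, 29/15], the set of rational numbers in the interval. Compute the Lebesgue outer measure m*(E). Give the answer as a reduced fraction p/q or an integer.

E = Q cap (3/5, 29/15] is a subset of Q, which is countable. Enumerate Q = {q_1, q_2, ...}; for any eps > 0, cover q_k by the open interval (q_k - eps/2^(k+1), q_k + eps/2^(k+1)), of length eps/2^k. The total cover length is sum_{k>=1} eps/2^k = eps. Hence m*(E) <= m*(Q) <= eps for every eps > 0, and since outer measure is non-negative, m*(E) = 0.

0


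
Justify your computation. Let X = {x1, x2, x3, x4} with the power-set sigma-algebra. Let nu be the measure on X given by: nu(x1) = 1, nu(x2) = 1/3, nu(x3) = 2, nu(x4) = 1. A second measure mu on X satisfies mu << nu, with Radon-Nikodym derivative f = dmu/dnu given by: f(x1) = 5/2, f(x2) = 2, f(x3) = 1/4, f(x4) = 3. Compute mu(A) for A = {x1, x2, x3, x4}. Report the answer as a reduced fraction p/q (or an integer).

By the defining property of the Radon-Nikodym derivative, for every measurable set A,
  mu(A) = integral_A f dnu.
Since nu is a discrete measure concentrated on the atoms of X, the integral over A reduces to the sum
  mu(A) = sum_{x in A} f(x) * nu({x}).
Computing each term:
  x1: f(x1) * nu(x1) = 5/2 * 1 = 5/2.
  x2: f(x2) * nu(x2) = 2 * 1/3 = 2/3.
  x3: f(x3) * nu(x3) = 1/4 * 2 = 1/2.
  x4: f(x4) * nu(x4) = 3 * 1 = 3.
Summing: mu(A) = 5/2 + 2/3 + 1/2 + 3 = 20/3.

20/3


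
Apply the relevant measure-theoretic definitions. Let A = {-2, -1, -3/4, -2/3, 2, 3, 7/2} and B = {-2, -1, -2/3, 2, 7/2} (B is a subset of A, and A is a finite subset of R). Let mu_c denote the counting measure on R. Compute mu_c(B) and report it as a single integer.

Counting measure assigns mu_c(E) = |E| (number of elements) when E is finite.
B has 5 element(s), so mu_c(B) = 5.

5


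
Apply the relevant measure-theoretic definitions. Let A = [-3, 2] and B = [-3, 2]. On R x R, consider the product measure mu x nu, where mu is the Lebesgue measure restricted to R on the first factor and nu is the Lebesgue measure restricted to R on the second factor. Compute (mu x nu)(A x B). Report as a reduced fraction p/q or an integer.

For a measurable rectangle A x B, the product measure satisfies
  (mu x nu)(A x B) = mu(A) * nu(B).
  mu(A) = 5.
  nu(B) = 5.
  (mu x nu)(A x B) = 5 * 5 = 25.

25


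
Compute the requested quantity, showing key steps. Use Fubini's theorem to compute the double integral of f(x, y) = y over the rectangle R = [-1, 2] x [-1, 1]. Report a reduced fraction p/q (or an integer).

f(x, y) is a tensor product of a function of x and a function of y, and both factors are bounded continuous (hence Lebesgue integrable) on the rectangle, so Fubini's theorem applies:
  integral_R f d(m x m) = (integral_a1^b1 1 dx) * (integral_a2^b2 y dy).
Inner integral in x: integral_{-1}^{2} 1 dx = (2^1 - (-1)^1)/1
  = 3.
Inner integral in y: integral_{-1}^{1} y dy = (1^2 - (-1)^2)/2
  = 0.
Product: (3) * (0) = 0.

0


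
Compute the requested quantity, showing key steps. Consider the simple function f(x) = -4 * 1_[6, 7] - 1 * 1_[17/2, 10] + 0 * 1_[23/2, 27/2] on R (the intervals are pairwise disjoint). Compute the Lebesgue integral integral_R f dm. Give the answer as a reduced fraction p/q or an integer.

For a simple function f = sum_i c_i * 1_{A_i} with disjoint A_i,
  integral f dm = sum_i c_i * m(A_i).
Lengths of the A_i:
  m(A_1) = 7 - 6 = 1.
  m(A_2) = 10 - 17/2 = 3/2.
  m(A_3) = 27/2 - 23/2 = 2.
Contributions c_i * m(A_i):
  (-4) * (1) = -4.
  (-1) * (3/2) = -3/2.
  (0) * (2) = 0.
Total: -4 - 3/2 + 0 = -11/2.

-11/2


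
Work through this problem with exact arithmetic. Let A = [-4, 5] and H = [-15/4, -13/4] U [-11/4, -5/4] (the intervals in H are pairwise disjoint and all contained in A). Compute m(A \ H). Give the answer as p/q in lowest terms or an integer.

The ambient interval has length m(A) = 5 - (-4) = 9.
Since the holes are disjoint and sit inside A, by finite additivity
  m(H) = sum_i (b_i - a_i), and m(A \ H) = m(A) - m(H).
Computing the hole measures:
  m(H_1) = -13/4 - (-15/4) = 1/2.
  m(H_2) = -5/4 - (-11/4) = 3/2.
Summed: m(H) = 1/2 + 3/2 = 2.
So m(A \ H) = 9 - 2 = 7.

7


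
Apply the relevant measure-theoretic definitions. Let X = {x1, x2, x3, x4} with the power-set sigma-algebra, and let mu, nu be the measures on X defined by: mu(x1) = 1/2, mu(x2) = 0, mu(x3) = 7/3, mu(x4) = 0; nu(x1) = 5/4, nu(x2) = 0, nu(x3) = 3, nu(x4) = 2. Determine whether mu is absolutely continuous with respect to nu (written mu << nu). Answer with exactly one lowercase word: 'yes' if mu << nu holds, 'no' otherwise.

mu << nu means: every nu-null measurable set is also mu-null; equivalently, for every atom x, if nu({x}) = 0 then mu({x}) = 0.
Checking each atom:
  x1: nu = 5/4 > 0 -> no constraint.
  x2: nu = 0, mu = 0 -> consistent with mu << nu.
  x3: nu = 3 > 0 -> no constraint.
  x4: nu = 2 > 0 -> no constraint.
No atom violates the condition. Therefore mu << nu.

yes


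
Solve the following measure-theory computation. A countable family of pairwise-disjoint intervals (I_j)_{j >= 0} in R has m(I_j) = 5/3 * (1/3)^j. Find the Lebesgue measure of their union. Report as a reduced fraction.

By countable additivity of the Lebesgue measure on pairwise disjoint measurable sets,
  m(union_{j >= 0} I_j) = sum_{j >= 0} m(I_j) = sum_{j >= 0} a * r^j,
  with a = 5/3 and r = 1/3.
Since 0 < r = 1/3 < 1, the geometric series converges:
  sum_{j >= 0} a * r^j = a / (1 - r).
  = 5/3 / (1 - 1/3)
  = 5/3 / (2/3)
  = 5/2.

5/2


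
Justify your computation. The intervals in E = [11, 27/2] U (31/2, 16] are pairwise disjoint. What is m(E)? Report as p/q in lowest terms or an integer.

For pairwise disjoint intervals, m(union_i I_i) = sum_i m(I_i),
and m is invariant under swapping open/closed endpoints (single points have measure 0).
So m(E) = sum_i (b_i - a_i).
  I_1 has length 27/2 - 11 = 5/2.
  I_2 has length 16 - 31/2 = 1/2.
Summing:
  m(E) = 5/2 + 1/2 = 3.

3


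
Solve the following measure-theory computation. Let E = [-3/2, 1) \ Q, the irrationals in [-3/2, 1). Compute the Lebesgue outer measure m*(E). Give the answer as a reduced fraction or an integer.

The interval I = [-3/2, 1) has m(I) = 1 - (-3/2) = 5/2 (endpoints are measure-zero, so open/closed/half-open agree). Write I = (I cap Q) u (I \ Q). The rationals in I are countable, so m*(I cap Q) = 0 (cover each rational by intervals whose total length is arbitrarily small). By countable subadditivity m*(I) <= m*(I cap Q) + m*(I \ Q), hence m*(I \ Q) >= m(I) = 5/2. The reverse inequality m*(I \ Q) <= m*(I) = 5/2 is trivial since (I \ Q) is a subset of I. Therefore m*(I \ Q) = 5/2.

5/2


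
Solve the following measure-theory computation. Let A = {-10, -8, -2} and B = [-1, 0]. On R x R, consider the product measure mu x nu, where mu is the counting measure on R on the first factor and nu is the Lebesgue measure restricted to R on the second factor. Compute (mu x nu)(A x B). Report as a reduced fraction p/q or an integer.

For a measurable rectangle A x B, the product measure satisfies
  (mu x nu)(A x B) = mu(A) * nu(B).
  mu(A) = 3.
  nu(B) = 1.
  (mu x nu)(A x B) = 3 * 1 = 3.

3


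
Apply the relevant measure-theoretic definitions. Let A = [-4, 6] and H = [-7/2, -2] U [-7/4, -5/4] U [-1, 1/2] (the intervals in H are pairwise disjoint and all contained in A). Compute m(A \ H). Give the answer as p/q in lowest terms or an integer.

The ambient interval has length m(A) = 6 - (-4) = 10.
Since the holes are disjoint and sit inside A, by finite additivity
  m(H) = sum_i (b_i - a_i), and m(A \ H) = m(A) - m(H).
Computing the hole measures:
  m(H_1) = -2 - (-7/2) = 3/2.
  m(H_2) = -5/4 - (-7/4) = 1/2.
  m(H_3) = 1/2 - (-1) = 3/2.
Summed: m(H) = 3/2 + 1/2 + 3/2 = 7/2.
So m(A \ H) = 10 - 7/2 = 13/2.

13/2


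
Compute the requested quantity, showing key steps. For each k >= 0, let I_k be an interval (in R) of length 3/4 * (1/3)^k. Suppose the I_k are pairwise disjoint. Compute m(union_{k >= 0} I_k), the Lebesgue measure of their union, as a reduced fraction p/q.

By countable additivity of the Lebesgue measure on pairwise disjoint measurable sets,
  m(union_{k >= 0} I_k) = sum_{k >= 0} m(I_k) = sum_{k >= 0} a * r^k,
  with a = 3/4 and r = 1/3.
Since 0 < r = 1/3 < 1, the geometric series converges:
  sum_{k >= 0} a * r^k = a / (1 - r).
  = 3/4 / (1 - 1/3)
  = 3/4 / (2/3)
  = 9/8.

9/8


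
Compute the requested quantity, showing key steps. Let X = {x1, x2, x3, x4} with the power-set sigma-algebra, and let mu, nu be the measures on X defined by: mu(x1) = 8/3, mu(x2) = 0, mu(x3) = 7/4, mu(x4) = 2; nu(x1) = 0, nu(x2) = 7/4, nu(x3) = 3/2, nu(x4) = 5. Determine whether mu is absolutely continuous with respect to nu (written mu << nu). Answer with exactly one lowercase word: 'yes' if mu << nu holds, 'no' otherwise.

mu << nu means: every nu-null measurable set is also mu-null; equivalently, for every atom x, if nu({x}) = 0 then mu({x}) = 0.
Checking each atom:
  x1: nu = 0, mu = 8/3 > 0 -> violates mu << nu.
  x2: nu = 7/4 > 0 -> no constraint.
  x3: nu = 3/2 > 0 -> no constraint.
  x4: nu = 5 > 0 -> no constraint.
The atom(s) x1 violate the condition (nu = 0 but mu > 0). Therefore mu is NOT absolutely continuous w.r.t. nu.

no


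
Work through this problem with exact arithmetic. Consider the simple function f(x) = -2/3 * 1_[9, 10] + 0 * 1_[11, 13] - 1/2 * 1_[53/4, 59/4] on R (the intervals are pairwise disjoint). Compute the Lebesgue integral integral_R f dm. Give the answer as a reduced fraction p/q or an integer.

For a simple function f = sum_i c_i * 1_{A_i} with disjoint A_i,
  integral f dm = sum_i c_i * m(A_i).
Lengths of the A_i:
  m(A_1) = 10 - 9 = 1.
  m(A_2) = 13 - 11 = 2.
  m(A_3) = 59/4 - 53/4 = 3/2.
Contributions c_i * m(A_i):
  (-2/3) * (1) = -2/3.
  (0) * (2) = 0.
  (-1/2) * (3/2) = -3/4.
Total: -2/3 + 0 - 3/4 = -17/12.

-17/12
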